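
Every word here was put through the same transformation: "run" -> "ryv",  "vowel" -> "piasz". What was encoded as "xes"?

The output letters match the input read backwards, each shifted +4: run reversed is nur. Read the word backwards and shift each letter +4.
Reversing it on xes: shift back: x−4=t, e−4=a, s−4=o → tao; then reverse → oat.

oat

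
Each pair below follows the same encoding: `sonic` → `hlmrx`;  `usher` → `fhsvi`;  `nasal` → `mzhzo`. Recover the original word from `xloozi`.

Each letter is replaced by its mirror in the alphabet: a↔z, b↔y, c↔x, and so on (the Atbash cipher).
Decoding xloozi: x↔c, l↔o, o↔l, o↔l, z↔a, i↔r.

collar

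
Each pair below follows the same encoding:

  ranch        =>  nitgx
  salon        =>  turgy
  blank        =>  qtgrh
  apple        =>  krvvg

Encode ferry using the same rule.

exxkl

The output letters match the input read backwards, each shifted +6: ranch reversed is hcnar. Read the word backwards and shift each letter +6.
Applying it to ferry: reverse → yrref; then shift: y+6=e, r+6=x, r+6=x, e+6=k, f+6=l.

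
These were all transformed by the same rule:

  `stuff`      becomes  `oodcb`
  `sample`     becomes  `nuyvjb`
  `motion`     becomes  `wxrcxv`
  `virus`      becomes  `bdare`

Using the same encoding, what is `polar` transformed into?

ajuxy

The output letters match the input read backwards, each shifted +9: stuff reversed is ffuts. Read the word backwards and shift each letter +9.
Applying it to polar: reverse → ralop; then shift: r+9=a, a+9=j, l+9=u, o+9=x, p+9=y.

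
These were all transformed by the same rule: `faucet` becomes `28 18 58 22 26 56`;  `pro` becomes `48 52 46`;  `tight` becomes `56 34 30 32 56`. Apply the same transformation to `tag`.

56 18 30

f(#6)→28 and a(#1)→18: differences scale by 2, so n = 2·pos + 16. The formula is n = 2×(alphabet index, a=1) + 16.
Applying it to tag: t=20→56, a=1→18, g=7→30.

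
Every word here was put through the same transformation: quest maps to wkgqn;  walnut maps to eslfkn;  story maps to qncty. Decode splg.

able

q(16)→w(22) and u(20)→k(10) fit y≡23x+18 (mod 26); the inverse of 23 mod 26 is 17. Each letter's alphabet position (a=0..z=25) is mapped through 23·x+18 mod 26 — an affine cipher.
Reversing it on splg: s(18)→17·(18−18)≡0=a; p(15)→17·(15−18)≡1=b; l(11)→17·(11−18)≡11=l; g(6)→17·(6−18)≡4=e (all mod 26).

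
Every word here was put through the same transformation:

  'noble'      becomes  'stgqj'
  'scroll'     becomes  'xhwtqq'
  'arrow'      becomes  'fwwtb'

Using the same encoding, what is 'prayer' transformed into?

Compare letters: n→s is +5, o→t is +5, b→g is +5 — a constant shift. Every letter moves 5 places later in the alphabet, wrapping around z→a.
Applying it to prayer: p+5=u, r+5=w, a+5=f, y+5=d, e+5=j, r+5=w.

uwfdjw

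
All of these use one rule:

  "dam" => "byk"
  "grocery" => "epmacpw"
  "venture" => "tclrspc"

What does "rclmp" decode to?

tenor

Compare letters: d→b is +24, a→y is +24, m→k is +24 — a constant shift. This is a Caesar cipher with shift 24.
Reversing it on rclmp: r−24=t, c−24=e, l−24=n, m−24=o, p−24=r.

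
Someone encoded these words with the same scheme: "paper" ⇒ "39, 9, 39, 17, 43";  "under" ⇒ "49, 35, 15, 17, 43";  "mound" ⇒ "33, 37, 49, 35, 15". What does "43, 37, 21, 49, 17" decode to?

p(#16)→39 and a(#1)→9: differences scale by 2, so n = 2·pos + 7. With a=1..z=26, the number is 2·pos + 7.
Decoding 43, 37, 21, 49, 17: 43→(43−7)÷2=18=r, 37→(37−7)÷2=15=o, 21→(21−7)÷2=7=g, 49→(49−7)÷2=21=u, 17→(17−7)÷2=5=e.

rogue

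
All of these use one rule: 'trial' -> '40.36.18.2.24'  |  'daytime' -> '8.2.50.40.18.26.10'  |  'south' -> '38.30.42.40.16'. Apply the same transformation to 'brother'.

4.36.30.40.16.10.36

t(#20)→40 and r(#18)→36: differences scale by 2, so n = 2·pos + 0. Each letter becomes 2×(its alphabet position, a=1..z=26).
On brother: b=2→4, r=18→36, o=15→30, t=20→40, h=8→16, e=5→10, r=18→36.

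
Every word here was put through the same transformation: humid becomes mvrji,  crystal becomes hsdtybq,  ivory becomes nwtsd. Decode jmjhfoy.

elegant

It's a Vigenère-style cipher with numeric key [5,1]: position i shifts by key[i mod 2].
Undoing it on jmjhfoy: j−5=e, m−1=l, j−5=e, h−1=g, f−5=a, o−1=n, y−5=t.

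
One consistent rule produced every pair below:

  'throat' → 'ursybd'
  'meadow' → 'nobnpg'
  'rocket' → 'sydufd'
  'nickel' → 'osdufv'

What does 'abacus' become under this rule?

Shifts by position in throat: pos 0: t→u (+1), pos 1: h→r (+10), pos 2: r→s (+1), pos 3: o→y (+10) — repeating every 2. The shifts repeat in a cycle of length 2: positions 0,1,… shift by +1, +10, then the pattern repeats.
For abacus: a+1=b, b+10=l, a+1=b, c+10=m, u+1=v, s+10=c.

blbmvc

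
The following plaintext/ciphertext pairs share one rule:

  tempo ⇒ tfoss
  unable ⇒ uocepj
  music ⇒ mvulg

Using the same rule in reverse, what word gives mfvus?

In tempo: t→t is +0, e→f is +1, m→o is +2, p→s is +3 — the shift increases by 1 each position. The shift increases by 1 at each position, starting from +0: 0, 1, 2, ….
Decoding mfvus: m−0=m, f−1=e, v−2=t, u−3=r, s−4=o.

metro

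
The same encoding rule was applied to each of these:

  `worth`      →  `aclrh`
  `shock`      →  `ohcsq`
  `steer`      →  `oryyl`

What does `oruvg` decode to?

w(22)→a(0) and o(14)→c(2) fit y≡3x+12 (mod 26); the inverse of 3 mod 26 is 9. This is an affine cipher: with a=0,…,z=25, each position x becomes (3x+12) mod 26.
Decoding oruvg: o(14)→9·(14−12)≡18=s; r(17)→9·(17−12)≡19=t; u(20)→9·(20−12)≡20=u; v(21)→9·(21−12)≡3=d; g(6)→9·(6−12)≡24=y (all mod 26).

study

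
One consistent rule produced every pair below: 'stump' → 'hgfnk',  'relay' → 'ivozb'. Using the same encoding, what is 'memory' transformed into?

nvnlib

Each pair mirrors across the alphabet (s↔h, t↔g, u↔f): positions sum to 25. Each letter is replaced by its mirror in the alphabet: a↔z, b↔y, c↔x, and so on (the Atbash cipher).
On memory: m↔n, e↔v, m↔n, o↔l, r↔i, y↔b.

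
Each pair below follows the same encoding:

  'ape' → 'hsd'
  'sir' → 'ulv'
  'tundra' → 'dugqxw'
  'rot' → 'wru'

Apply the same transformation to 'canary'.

budqdf

The output letters match the input read backwards, each shifted +3: ape reversed is epa. Read the word backwards and shift each letter +3.
For canary: reverse → yranac; then shift: y+3=b, r+3=u, a+3=d, n+3=q, a+3=d, c+3=f.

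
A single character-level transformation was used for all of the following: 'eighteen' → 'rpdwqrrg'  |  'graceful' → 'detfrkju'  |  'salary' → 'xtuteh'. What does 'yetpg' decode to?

drain

e(4)→r(17) and i(8)→p(15) fit y≡19x+19 (mod 26); the inverse of 19 mod 26 is 11. Each letter's alphabet position (a=0..z=25) is mapped through 19·x+19 mod 26 — an affine cipher.
Decoding yetpg: y(24)→11·(24−19)≡3=d; e(4)→11·(4−19)≡17=r; t(19)→11·(19−19)≡0=a; p(15)→11·(15−19)≡8=i; g(6)→11·(6−19)≡13=n (all mod 26).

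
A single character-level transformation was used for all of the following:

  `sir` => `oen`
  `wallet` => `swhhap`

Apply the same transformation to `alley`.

Compare letters: s→o is +22, i→e is +22, r→n is +22 — a constant shift. This is a Caesar cipher with shift 22.
For alley: a+22=w, l+22=h, l+22=h, e+22=a, y+22=u.

whhau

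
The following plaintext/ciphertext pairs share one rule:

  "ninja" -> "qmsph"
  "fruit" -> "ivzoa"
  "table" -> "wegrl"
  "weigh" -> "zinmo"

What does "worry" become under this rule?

In ninja: n→q is +3, i→m is +4, n→s is +5, j→p is +6 — the shift increases by 1 each position. Letter i (0-indexed) is shifted by i+3, so successive shifts are 3, 4, 5, ….
On worry: w+3=z, o+4=s, r+5=w, r+6=x, y+7=f.

zswxf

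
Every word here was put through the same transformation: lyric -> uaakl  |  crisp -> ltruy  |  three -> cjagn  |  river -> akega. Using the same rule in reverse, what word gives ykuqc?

pilot

Shifts by position in lyric: pos 0: l→u (+9), pos 1: y→a (+2), pos 2: r→a (+9), pos 3: i→k (+2) — repeating every 2. A repeating key of period 2 is used — shifts +9, +2 over and over.
Reversing it on ykuqc: y−9=p, k−2=i, u−9=l, q−2=o, c−9=t.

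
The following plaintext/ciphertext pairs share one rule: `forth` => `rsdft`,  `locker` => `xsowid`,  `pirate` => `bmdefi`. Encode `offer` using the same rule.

srrid

The shift depends on letter class: consonant f→r is +12, but vowel o→s is +4. The rule splits by letter class: vowels +4, consonants +12.
On offer: o(vowel)+4=s, f(cons)+12=r, f(cons)+12=r, e(vowel)+4=i, r(cons)+12=d.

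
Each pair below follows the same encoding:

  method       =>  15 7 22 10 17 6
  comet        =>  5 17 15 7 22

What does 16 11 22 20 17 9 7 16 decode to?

Letters become their 1-based position plus 2 (so a→3, b→4, …).
Decoding 16 11 22 20 17 9 7 16: 16→(16−2)÷1=14=n, 11→(11−2)÷1=9=i, 22→(22−2)÷1=20=t, 20→(20−2)÷1=18=r, 17→(17−2)÷1=15=o, 9→(9−2)÷1=7=g, 7→(7−2)÷1=5=e, 16→(16−2)÷1=14=n.

nitrogen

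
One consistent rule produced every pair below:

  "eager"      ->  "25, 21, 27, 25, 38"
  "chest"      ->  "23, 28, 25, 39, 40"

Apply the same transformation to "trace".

e is letter #5 and maps to 25: an offset of 20. Letters become their 1-based position plus 20 (so a→21, b→22, …).
Applying it to trace: t=20→40, r=18→38, a=1→21, c=3→23, e=5→25.

40, 38, 21, 23, 25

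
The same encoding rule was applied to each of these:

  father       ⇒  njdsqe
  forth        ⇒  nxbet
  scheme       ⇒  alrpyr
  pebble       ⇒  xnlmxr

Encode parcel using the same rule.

xjbnqy

In father: f→n is +8, a→j is +9, t→d is +10, h→s is +11 — the shift increases by 1 each position. The shift increases by 1 at each position, starting from +8: 8, 9, 10, ….
Applying it to parcel: p+8=x, a+9=j, r+10=b, c+11=n, e+12=q, l+13=y.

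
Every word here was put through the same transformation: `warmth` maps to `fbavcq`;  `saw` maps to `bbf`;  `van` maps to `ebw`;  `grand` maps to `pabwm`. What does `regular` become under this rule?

afpvuba

The shift depends on letter class: consonant w→f is +9, but vowel a→b is +1. The rule splits by letter class: vowels +1, consonants +9.
Applying it to regular: r(cons)+9=a, e(vowel)+1=f, g(cons)+9=p, u(vowel)+1=v, l(cons)+9=u, a(vowel)+1=b, r(cons)+9=a.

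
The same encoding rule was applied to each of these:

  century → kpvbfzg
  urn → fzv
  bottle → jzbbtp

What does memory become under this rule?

upuzzg

The shift depends on letter class: consonant c→k is +8, but vowel e→p is +11. Vowels shift forward by 11 and consonants shift forward by 8.
For memory: m(cons)+8=u, e(vowel)+11=p, m(cons)+8=u, o(vowel)+11=z, r(cons)+8=z, y(cons)+8=g.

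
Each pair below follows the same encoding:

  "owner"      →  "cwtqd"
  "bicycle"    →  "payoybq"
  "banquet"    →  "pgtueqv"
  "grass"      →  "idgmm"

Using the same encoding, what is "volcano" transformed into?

ncbygtc

o(14)→c(2) and w(22)→w(22) fit y≡9x+6 (mod 26); the inverse of 9 mod 26 is 3. Each letter's alphabet position (a=0..z=25) is mapped through 9·x+6 mod 26 — an affine cipher.
For volcano: v(21)→9·21+6≡13=n; o(14)→9·14+6≡2=c; l(11)→9·11+6≡1=b; c(2)→9·2+6≡24=y; a(0)→9·0+6≡6=g; n(13)→9·13+6≡19=t; o(14)→9·14+6≡2=c (all mod 26).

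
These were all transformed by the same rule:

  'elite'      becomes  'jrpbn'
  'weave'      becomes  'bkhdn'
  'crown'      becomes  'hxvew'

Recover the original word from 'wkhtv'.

Each letter shifts forward by (position + 5), i.e. 5, 6, 7, … — the shift grows by one for each successive letter.
Undoing it on wkhtv: w−5=r, k−6=e, h−7=a, t−8=l, v−9=m.

realm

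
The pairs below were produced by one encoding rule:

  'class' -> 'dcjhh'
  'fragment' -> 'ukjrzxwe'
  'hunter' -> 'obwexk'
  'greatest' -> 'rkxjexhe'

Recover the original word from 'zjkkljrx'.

marriage

Treating letters as 0–25, the rule is x ↦ 23x + 9 (mod 26).
Reversing it on zjkkljrx: z(25)→17·(25−9)≡12=m; j(9)→17·(9−9)≡0=a; k(10)→17·(10−9)≡17=r; k(10)→17·(10−9)≡17=r; l(11)→17·(11−9)≡8=i; j(9)→17·(9−9)≡0=a; r(17)→17·(17−9)≡6=g; x(23)→17·(23−9)≡4=e (all mod 26).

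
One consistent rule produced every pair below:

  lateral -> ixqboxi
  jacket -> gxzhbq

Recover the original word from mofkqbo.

printer

Each letter is shifted forward by 23 in the alphabet (a Caesar shift of +23).
Reversing it on mofkqbo: m−23=p, o−23=r, f−23=i, k−23=n, q−23=t, b−23=e, o−23=r.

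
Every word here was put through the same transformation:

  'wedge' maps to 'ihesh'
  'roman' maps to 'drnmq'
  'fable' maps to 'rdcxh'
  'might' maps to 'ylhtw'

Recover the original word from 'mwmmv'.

Shifts by position in wedge: pos 0: w→i (+12), pos 1: e→h (+3), pos 2: d→e (+1), pos 3: g→s (+12), pos 4: e→h (+3) — repeating every 3. A repeating key of period 3 is used — shifts +12, +3, +1 over and over.
Reversing it on mwmmv: m−12=a, w−3=t, m−1=l, m−12=a, v−3=s.

atlas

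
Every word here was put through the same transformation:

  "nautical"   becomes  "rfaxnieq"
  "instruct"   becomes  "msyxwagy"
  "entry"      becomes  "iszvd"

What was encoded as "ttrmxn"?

polish

Shifts by position in nautical: pos 0: n→r (+4), pos 1: a→f (+5), pos 2: u→a (+6), pos 3: t→x (+4), pos 4: i→n (+5), pos 5: c→i (+6) — repeating every 3. The shifts repeat in a cycle of length 3: positions 0,1,… shift by +4, +5, +6, then the pattern repeats.
Undoing it on ttrmxn: t−4=p, t−5=o, r−6=l, m−4=i, x−5=s, n−6=h.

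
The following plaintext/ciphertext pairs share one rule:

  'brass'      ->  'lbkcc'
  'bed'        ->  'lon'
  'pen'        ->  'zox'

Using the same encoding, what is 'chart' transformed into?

mrkbd

Compare letters: b→l is +10, r→b is +10, a→k is +10 — a constant shift. Each letter is shifted forward by 10 in the alphabet (a Caesar shift of +10).
On chart: c+10=m, h+10=r, a+10=k, r+10=b, t+10=d.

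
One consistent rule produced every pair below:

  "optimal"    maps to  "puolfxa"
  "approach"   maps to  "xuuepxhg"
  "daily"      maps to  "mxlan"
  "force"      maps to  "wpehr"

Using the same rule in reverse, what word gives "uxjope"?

o(14)→p(15) and p(15)→u(20) fit y≡5x+23 (mod 26); the inverse of 5 mod 26 is 21. Treating letters as 0–25, the rule is x ↦ 5x + 23 (mod 26).
Decoding uxjope: u(20)→21·(20−23)≡15=p; x(23)→21·(23−23)≡0=a; j(9)→21·(9−23)≡18=s; o(14)→21·(14−23)≡19=t; p(15)→21·(15−23)≡14=o; e(4)→21·(4−23)≡17=r (all mod 26).

pastor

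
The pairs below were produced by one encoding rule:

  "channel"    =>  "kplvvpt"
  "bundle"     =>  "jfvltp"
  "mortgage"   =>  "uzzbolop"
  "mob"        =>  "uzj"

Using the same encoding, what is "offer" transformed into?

znnpz

Two shifts are in play — +11 for a/e/i/o/u, +8 for every other letter.
For offer: o(vowel)+11=z, f(cons)+8=n, f(cons)+8=n, e(vowel)+11=p, r(cons)+8=z.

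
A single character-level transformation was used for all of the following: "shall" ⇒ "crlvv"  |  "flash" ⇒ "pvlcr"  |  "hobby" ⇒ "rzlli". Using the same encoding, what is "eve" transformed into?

pfp

The shift depends on letter class: consonant s→c is +10, but vowel a→l is +11. Two shifts are in play — +11 for a/e/i/o/u, +10 for every other letter.
On eve: e(vowel)+11=p, v(cons)+10=f, e(vowel)+11=p.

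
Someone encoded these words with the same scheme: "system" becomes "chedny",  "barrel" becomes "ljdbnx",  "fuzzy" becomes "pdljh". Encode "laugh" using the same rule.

Shifts by position in system: pos 0: s→c (+10), pos 1: y→h (+9), pos 2: s→e (+12), pos 3: t→d (+10), pos 4: e→n (+9), pos 5: m→y (+12) — repeating every 3. The shifts repeat in a cycle of length 3: positions 0,1,… shift by +10, +9, +12, then the pattern repeats.
For laugh: l+10=v, a+9=j, u+12=g, g+10=q, h+9=q.

vjgqq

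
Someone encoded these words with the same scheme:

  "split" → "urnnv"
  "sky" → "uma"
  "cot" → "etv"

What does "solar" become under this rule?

utnft

The shift depends on letter class: consonant s→u is +2, but vowel i→n is +5. Two shifts are in play — +5 for a/e/i/o/u, +2 for every other letter.
Applying it to solar: s(cons)+2=u, o(vowel)+5=t, l(cons)+2=n, a(vowel)+5=f, r(cons)+2=t.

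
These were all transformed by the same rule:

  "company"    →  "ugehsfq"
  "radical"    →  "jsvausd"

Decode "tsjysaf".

Compare letters: c→u is +18, o→g is +18, m→e is +18 — a constant shift. Each letter is shifted forward by 18 in the alphabet (a Caesar shift of +18).
Reversing it on tsjysaf: t−18=b, s−18=a, j−18=r, y−18=g, s−18=a, a−18=i, f−18=n.

bargain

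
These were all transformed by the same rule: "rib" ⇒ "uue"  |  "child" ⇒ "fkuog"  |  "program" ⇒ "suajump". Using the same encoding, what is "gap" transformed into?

jms

The shift depends on letter class: consonant r→u is +3, but vowel i→u is +12. Vowels shift forward by 12 and consonants shift forward by 3.
On gap: g(cons)+3=j, a(vowel)+12=m, p(cons)+3=s.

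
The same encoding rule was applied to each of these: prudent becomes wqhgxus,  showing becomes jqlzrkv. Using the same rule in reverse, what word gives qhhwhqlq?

nineteen

The output letters match the input read backwards, each shifted +3: prudent reversed is tnedurp. Two steps: reverse the string, then apply a Caesar shift of +3.
Undoing it on qhhwhqlq: shift back: q−3=n, h−3=e, h−3=e, w−3=t, h−3=e, q−3=n, l−3=i, q−3=n → neetenin; then reverse → nineteen.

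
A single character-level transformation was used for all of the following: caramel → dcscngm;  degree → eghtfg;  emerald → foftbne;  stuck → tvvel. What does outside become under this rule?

pwuujff

The shifts repeat in a cycle of length 2: positions 0,1,… shift by +1, +2, then the pattern repeats.
Applying it to outside: o+1=p, u+2=w, t+1=u, s+2=u, i+1=j, d+2=f, e+1=f.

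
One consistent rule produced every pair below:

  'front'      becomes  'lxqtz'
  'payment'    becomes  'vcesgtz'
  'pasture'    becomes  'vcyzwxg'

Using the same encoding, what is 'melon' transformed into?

The shift depends on letter class: consonant f→l is +6, but vowel o→q is +2. The rule splits by letter class: vowels +2, consonants +6.
For melon: m(cons)+6=s, e(vowel)+2=g, l(cons)+6=r, o(vowel)+2=q, n(cons)+6=t.

sgrqt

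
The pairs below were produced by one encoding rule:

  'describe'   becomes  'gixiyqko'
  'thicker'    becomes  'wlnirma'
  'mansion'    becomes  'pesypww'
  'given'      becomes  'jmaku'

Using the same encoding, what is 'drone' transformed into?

In describe: d→g is +3, e→i is +4, s→x is +5, c→i is +6 — the shift increases by 1 each position. Letter i (0-indexed) is shifted by i+3, so successive shifts are 3, 4, 5, ….
On drone: d+3=g, r+4=v, o+5=t, n+6=t, e+7=l.

gvttl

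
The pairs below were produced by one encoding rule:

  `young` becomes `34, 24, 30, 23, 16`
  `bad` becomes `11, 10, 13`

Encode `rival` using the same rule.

27, 18, 31, 10, 21

Each letter is replaced by its alphabet position (a=1..z=26) + 9.
On rival: r=18→27, i=9→18, v=22→31, a=1→10, l=12→21.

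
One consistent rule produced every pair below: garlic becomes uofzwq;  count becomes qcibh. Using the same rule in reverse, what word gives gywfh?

Compare letters: g→u is +14, a→o is +14, r→f is +14 — a constant shift. Every letter moves 14 places later in the alphabet, wrapping around z→a.
Reversing it on gywfh: g−14=s, y−14=k, w−14=i, f−14=r, h−14=t.

skirt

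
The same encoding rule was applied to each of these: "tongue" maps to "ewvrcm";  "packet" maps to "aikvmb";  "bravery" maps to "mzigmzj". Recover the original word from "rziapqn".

graphic

The shifts repeat in a cycle of length 3: positions 0,1,… shift by +11, +8, +8, then the pattern repeats.
Undoing it on rziapqn: r−11=g, z−8=r, i−8=a, a−11=p, p−8=h, q−8=i, n−11=c.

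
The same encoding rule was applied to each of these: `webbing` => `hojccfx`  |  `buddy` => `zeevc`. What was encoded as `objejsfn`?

Read the word backwards and shift each letter +1.
Reversing it on objejsfn: shift back: o−1=n, b−1=a, j−1=i, e−1=d, j−1=i, s−1=r, f−1=e, n−1=m → naidirem; then reverse → meridian.

meridian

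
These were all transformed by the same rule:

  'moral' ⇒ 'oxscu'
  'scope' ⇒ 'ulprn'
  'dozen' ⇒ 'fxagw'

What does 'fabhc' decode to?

draft

Shifts by position in moral: pos 0: m→o (+2), pos 1: o→x (+9), pos 2: r→s (+1), pos 3: a→c (+2), pos 4: l→u (+9) — repeating every 3. It's a Vigenère-style cipher with numeric key [2,9,1]: position i shifts by key[i mod 3].
Undoing it on fabhc: f−2=d, a−9=r, b−1=a, h−2=f, c−9=t.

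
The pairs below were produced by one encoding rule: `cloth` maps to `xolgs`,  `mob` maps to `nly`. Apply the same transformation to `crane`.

Letters are reflected about the middle of the alphabet (position → 25−position): Atbash.
On crane: c↔x, r↔i, a↔z, n↔m, e↔v.

xizmv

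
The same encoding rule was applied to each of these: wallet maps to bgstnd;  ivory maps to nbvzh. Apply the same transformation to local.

The shift increases by 1 at each position, starting from +5: 5, 6, 7, ….
Applying it to local: l+5=q, o+6=u, c+7=j, a+8=i, l+9=u.

qujiu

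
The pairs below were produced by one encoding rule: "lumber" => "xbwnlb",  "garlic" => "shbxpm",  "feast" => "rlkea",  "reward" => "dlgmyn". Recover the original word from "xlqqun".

legend

Shifts by position in lumber: pos 0: l→x (+12), pos 1: u→b (+7), pos 2: m→w (+10), pos 3: b→n (+12), pos 4: e→l (+7), pos 5: r→b (+10) — repeating every 3. A repeating key of period 3 is used — shifts +12, +7, +10 over and over.
Undoing it on xlqqun: x−12=l, l−7=e, q−10=g, q−12=e, u−7=n, n−10=d.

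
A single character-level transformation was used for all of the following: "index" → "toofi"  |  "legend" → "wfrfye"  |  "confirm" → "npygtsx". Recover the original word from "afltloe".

peasant

A repeating key of period 2 is used — shifts +11, +1 over and over.
Decoding afltloe: a−11=p, f−1=e, l−11=a, t−1=s, l−11=a, o−1=n, e−11=t.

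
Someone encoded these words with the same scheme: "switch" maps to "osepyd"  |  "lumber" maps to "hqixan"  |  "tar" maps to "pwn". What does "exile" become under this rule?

ateha

Compare letters: s→o is +22, w→s is +22, i→e is +22 — a constant shift. Each letter is shifted forward by 22 in the alphabet (a Caesar shift of +22).
On exile: e+22=a, x+22=t, i+22=e, l+22=h, e+22=a.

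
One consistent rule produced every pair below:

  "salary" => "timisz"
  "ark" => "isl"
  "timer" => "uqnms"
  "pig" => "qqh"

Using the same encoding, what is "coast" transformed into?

The shift depends on letter class: consonant s→t is +1, but vowel a→i is +8. Vowels shift forward by 8 and consonants shift forward by 1.
On coast: c(cons)+1=d, o(vowel)+8=w, a(vowel)+8=i, s(cons)+1=t, t(cons)+1=u.

dwitu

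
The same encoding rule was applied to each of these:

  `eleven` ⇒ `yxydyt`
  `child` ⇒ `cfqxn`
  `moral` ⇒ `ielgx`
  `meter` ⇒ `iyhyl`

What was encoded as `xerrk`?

e(4)→y(24) and l(11)→x(23) fit y≡11x+6 (mod 26); the inverse of 11 mod 26 is 19. This is an affine cipher: with a=0,…,z=25, each position x becomes (11x+6) mod 26.
Reversing it on xerrk: x(23)→19·(23−6)≡11=l; e(4)→19·(4−6)≡14=o; r(17)→19·(17−6)≡1=b; r(17)→19·(17−6)≡1=b; k(10)→19·(10−6)≡24=y (all mod 26).

lobby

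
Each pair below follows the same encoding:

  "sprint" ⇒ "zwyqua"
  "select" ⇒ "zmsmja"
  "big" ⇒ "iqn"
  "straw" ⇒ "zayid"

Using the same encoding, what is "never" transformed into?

The shift depends on letter class: consonant s→z is +7, but vowel i→q is +8. The rule splits by letter class: vowels +8, consonants +7.
Applying it to never: n(cons)+7=u, e(vowel)+8=m, v(cons)+7=c, e(vowel)+8=m, r(cons)+7=y.

umcmy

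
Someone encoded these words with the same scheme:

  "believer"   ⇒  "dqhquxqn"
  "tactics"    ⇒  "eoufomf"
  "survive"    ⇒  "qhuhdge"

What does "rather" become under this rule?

The output letters match the input read backwards, each shifted +12: believer reversed is reveileb. Two steps: reverse the string, then apply a Caesar shift of +12.
Applying it to rather: reverse → rehtar; then shift: r+12=d, e+12=q, h+12=t, t+12=f, a+12=m, r+12=d.

dqtfmd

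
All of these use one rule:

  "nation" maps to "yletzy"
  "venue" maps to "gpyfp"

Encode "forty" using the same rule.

qzcej

Compare letters: n→y is +11, a→l is +11, t→e is +11 — a constant shift. It's a constant shift of +11 (ROT11).
On forty: f+11=q, o+11=z, r+11=c, t+11=e, y+11=j.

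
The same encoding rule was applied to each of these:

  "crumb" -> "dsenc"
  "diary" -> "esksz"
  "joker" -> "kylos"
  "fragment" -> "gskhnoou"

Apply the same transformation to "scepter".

The shift depends on letter class: consonant c→d is +1, but vowel u→e is +10. Two shifts are in play — +10 for a/e/i/o/u, +1 for every other letter.
On scepter: s(cons)+1=t, c(cons)+1=d, e(vowel)+10=o, p(cons)+1=q, t(cons)+1=u, e(vowel)+10=o, r(cons)+1=s.

tdoquos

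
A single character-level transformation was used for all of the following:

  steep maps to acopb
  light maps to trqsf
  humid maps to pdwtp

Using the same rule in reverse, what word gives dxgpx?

In steep: s→a is +8, t→c is +9, e→o is +10, e→p is +11 — the shift increases by 1 each position. Letter i (0-indexed) is shifted by i+8, so successive shifts are 8, 9, 10, ….
Decoding dxgpx: d−8=v, x−9=o, g−10=w, p−11=e, x−12=l.

vowel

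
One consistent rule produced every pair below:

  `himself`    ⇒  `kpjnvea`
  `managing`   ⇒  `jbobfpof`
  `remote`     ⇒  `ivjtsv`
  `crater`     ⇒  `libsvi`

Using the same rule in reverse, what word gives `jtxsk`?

mouth

h(7)→k(10) and i(8)→p(15) fit y≡5x+1 (mod 26); the inverse of 5 mod 26 is 21. Treating letters as 0–25, the rule is x ↦ 5x + 1 (mod 26).
Decoding jtxsk: j(9)→21·(9−1)≡12=m; t(19)→21·(19−1)≡14=o; x(23)→21·(23−1)≡20=u; s(18)→21·(18−1)≡19=t; k(10)→21·(10−1)≡7=h (all mod 26).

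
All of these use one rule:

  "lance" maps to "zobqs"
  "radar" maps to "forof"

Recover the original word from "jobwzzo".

vanilla

Compare letters: l→z is +14, a→o is +14, n→b is +14 — a constant shift. It's a constant shift of +14 (ROT14).
Undoing it on jobwzzo: j−14=v, o−14=a, b−14=n, w−14=i, z−14=l, z−14=l, o−14=a.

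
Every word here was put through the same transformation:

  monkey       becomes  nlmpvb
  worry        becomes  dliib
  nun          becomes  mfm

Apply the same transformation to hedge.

svwtv

Each pair mirrors across the alphabet (m↔n, o↔l, n↔m): positions sum to 25. Each letter is replaced by its mirror in the alphabet: a↔z, b↔y, c↔x, and so on (the Atbash cipher).
Applying it to hedge: h↔s, e↔v, d↔w, g↔t, e↔v.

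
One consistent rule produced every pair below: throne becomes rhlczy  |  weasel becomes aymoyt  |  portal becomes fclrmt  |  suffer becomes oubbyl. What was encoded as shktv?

child

t(19)→r(17) and h(7)→h(7) fit y≡3x+12 (mod 26); the inverse of 3 mod 26 is 9. This is an affine cipher: with a=0,…,z=25, each position x becomes (3x+12) mod 26.
Reversing it on shktv: s(18)→9·(18−12)≡2=c; h(7)→9·(7−12)≡7=h; k(10)→9·(10−12)≡8=i; t(19)→9·(19−12)≡11=l; v(21)→9·(21−12)≡3=d (all mod 26).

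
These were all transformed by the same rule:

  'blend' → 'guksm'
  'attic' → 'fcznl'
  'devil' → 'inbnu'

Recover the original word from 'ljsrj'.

Shifts by position in blend: pos 0: b→g (+5), pos 1: l→u (+9), pos 2: e→k (+6), pos 3: n→s (+5), pos 4: d→m (+9) — repeating every 3. It's a Vigenère-style cipher with numeric key [5,9,6]: position i shifts by key[i mod 3].
Reversing it on ljsrj: l−5=g, j−9=a, s−6=m, r−5=m, j−9=a.

gamma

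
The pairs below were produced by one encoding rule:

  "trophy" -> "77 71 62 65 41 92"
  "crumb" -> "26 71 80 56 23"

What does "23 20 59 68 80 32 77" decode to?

The formula is n = 3×(alphabet index, a=1) + 17.
Decoding 23 20 59 68 80 32 77: 23→(23−17)÷3=2=b, 20→(20−17)÷3=1=a, 59→(59−17)÷3=14=n, 68→(68−17)÷3=17=q, 80→(80−17)÷3=21=u, 32→(32−17)÷3=5=e, 77→(77−17)÷3=20=t.

banquet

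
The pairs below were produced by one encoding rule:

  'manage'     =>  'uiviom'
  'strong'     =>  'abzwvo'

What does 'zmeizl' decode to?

reward

It's a constant shift of +8 (ROT8).
Decoding zmeizl: z−8=r, m−8=e, e−8=w, i−8=a, z−8=r, l−8=d.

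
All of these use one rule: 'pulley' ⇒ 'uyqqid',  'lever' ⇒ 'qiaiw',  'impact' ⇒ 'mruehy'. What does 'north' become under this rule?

The rule splits by letter class: vowels +4, consonants +5.
On north: n(cons)+5=s, o(vowel)+4=s, r(cons)+5=w, t(cons)+5=y, h(cons)+5=m.

sswym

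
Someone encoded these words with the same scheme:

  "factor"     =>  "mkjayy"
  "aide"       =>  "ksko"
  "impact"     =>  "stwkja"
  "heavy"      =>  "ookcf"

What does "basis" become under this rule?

ikzsz

The shift depends on letter class: consonant f→m is +7, but vowel a→k is +10. Vowels shift forward by 10 and consonants shift forward by 7.
Applying it to basis: b(cons)+7=i, a(vowel)+10=k, s(cons)+7=z, i(vowel)+10=s, s(cons)+7=z.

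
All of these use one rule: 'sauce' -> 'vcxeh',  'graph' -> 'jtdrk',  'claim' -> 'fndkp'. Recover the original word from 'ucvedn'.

rascal

Shifts by position in sauce: pos 0: s→v (+3), pos 1: a→c (+2), pos 2: u→x (+3), pos 3: c→e (+2) — repeating every 2. The shifts repeat in a cycle of length 2: positions 0,1,… shift by +3, +2, then the pattern repeats.
Undoing it on ucvedn: u−3=r, c−2=a, v−3=s, e−2=c, d−3=a, n−2=l.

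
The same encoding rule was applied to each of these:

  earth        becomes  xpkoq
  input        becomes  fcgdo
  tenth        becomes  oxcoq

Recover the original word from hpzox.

waste

e(4)→x(23) and a(0)→p(15) fit y≡15x+15 (mod 26); the inverse of 15 mod 26 is 7. This is an affine cipher: with a=0,…,z=25, each position x becomes (15x+15) mod 26.
Undoing it on hpzox: h(7)→7·(7−15)≡22=w; p(15)→7·(15−15)≡0=a; z(25)→7·(25−15)≡18=s; o(14)→7·(14−15)≡19=t; x(23)→7·(23−15)≡4=e (all mod 26).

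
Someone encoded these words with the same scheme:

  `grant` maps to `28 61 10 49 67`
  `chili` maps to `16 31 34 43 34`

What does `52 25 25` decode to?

g(#7)→28 and r(#18)→61: differences scale by 3, so n = 3·pos + 7. With a=1..z=26, the number is 3·pos + 7.
Reversing it on 52 25 25: 52→(52−7)÷3=15=o, 25→(25−7)÷3=6=f, 25→(25−7)÷3=6=f.

off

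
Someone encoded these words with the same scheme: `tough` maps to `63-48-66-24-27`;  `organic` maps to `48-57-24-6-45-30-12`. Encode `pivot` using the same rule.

t(#20)→63 and o(#15)→48: differences scale by 3, so n = 3·pos + 3. With a=1..z=26, the number is 3·pos + 3.
For pivot: p=16→51, i=9→30, v=22→69, o=15→48, t=20→63.

51-30-69-48-63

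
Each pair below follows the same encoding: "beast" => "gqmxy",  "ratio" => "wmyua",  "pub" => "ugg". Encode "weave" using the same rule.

bqmaq

Vowels shift forward by 12 and consonants shift forward by 5.
For weave: w(cons)+5=b, e(vowel)+12=q, a(vowel)+12=m, v(cons)+5=a, e(vowel)+12=q.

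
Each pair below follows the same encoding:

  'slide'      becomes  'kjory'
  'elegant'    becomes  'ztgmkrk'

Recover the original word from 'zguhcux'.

rowboat

Two steps: reverse the string, then apply a Caesar shift of +6.
Undoing it on zguhcux: shift back: z−6=t, g−6=a, u−6=o, h−6=b, c−6=w, u−6=o, x−6=r → taobwor; then reverse → rowboat.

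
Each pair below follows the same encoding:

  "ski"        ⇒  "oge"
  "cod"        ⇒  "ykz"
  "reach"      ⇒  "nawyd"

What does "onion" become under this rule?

It's a constant shift of +22 (ROT22).
Applying it to onion: o+22=k, n+22=j, i+22=e, o+22=k, n+22=j.

kjekj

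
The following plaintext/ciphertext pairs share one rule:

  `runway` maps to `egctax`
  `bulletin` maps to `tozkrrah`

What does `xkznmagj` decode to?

daughter

The output letters match the input read backwards, each shifted +6: runway reversed is yawnur. The word is reversed, then every letter is shifted forward by 6.
Reversing it on xkznmagj: shift back: x−6=r, k−6=e, z−6=t, n−6=h, m−6=g, a−6=u, g−6=a, j−6=d → rethguad; then reverse → daughter.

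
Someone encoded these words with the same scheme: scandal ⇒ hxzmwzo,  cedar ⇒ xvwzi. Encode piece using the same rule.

Each pair mirrors across the alphabet (s↔h, c↔x, a↔z): positions sum to 25. This is the alphabet-reversal cipher (Atbash): a becomes z, b becomes y, etc.
For piece: p↔k, i↔r, e↔v, c↔x, e↔v.

krvxv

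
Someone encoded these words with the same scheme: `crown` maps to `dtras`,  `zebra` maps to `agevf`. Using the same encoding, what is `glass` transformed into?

hndwx

Each letter shifts forward by (position + 1), i.e. 1, 2, 3, … — the shift grows by one for each successive letter.
Applying it to glass: g+1=h, l+2=n, a+3=d, s+4=w, s+5=x.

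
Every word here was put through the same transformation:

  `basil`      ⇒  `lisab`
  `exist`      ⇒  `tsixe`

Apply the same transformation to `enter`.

The output letters match the input read backwards: basil reversed is lisab. It's just the letters in reverse order.
On enter: reverse → retne.

retne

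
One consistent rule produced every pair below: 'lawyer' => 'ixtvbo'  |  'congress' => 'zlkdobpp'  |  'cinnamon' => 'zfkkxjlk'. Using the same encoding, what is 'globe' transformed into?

dilyb

Compare letters: l→i is +23, a→x is +23, w→t is +23 — a constant shift. This is a Caesar cipher with shift 23.
For globe: g+23=d, l+23=i, o+23=l, b+23=y, e+23=b.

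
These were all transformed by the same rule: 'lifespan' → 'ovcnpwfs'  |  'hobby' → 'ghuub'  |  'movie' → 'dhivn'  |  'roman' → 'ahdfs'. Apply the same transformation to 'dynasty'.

ybsfpeb

l(11)→o(14) and i(8)→v(21) fit y≡15x+5 (mod 26); the inverse of 15 mod 26 is 7. Each letter's alphabet position (a=0..z=25) is mapped through 15·x+5 mod 26 — an affine cipher.
Applying it to dynasty: d(3)→15·3+5≡24=y; y(24)→15·24+5≡1=b; n(13)→15·13+5≡18=s; a(0)→15·0+5≡5=f; s(18)→15·18+5≡15=p; t(19)→15·19+5≡4=e; y(24)→15·24+5≡1=b (all mod 26).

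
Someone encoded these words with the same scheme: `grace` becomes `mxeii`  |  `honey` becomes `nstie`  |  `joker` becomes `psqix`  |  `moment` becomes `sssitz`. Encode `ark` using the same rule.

exq

The shift depends on letter class: consonant g→m is +6, but vowel a→e is +4. The rule splits by letter class: vowels +4, consonants +6.
Applying it to ark: a(vowel)+4=e, r(cons)+6=x, k(cons)+6=q.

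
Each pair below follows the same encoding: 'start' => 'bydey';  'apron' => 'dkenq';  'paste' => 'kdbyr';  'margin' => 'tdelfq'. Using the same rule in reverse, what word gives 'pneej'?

worry

s(18)→b(1) and t(19)→y(24) fit y≡23x+3 (mod 26); the inverse of 23 mod 26 is 17. This is an affine cipher: with a=0,…,z=25, each position x becomes (23x+3) mod 26.
Reversing it on pneej: p(15)→17·(15−3)≡22=w; n(13)→17·(13−3)≡14=o; e(4)→17·(4−3)≡17=r; e(4)→17·(4−3)≡17=r; j(9)→17·(9−3)≡24=y (all mod 26).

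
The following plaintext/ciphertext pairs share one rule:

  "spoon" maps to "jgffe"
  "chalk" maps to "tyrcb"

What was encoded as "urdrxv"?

damage

Compare letters: s→j is +17, p→g is +17, o→f is +17 — a constant shift. Every letter moves 17 places later in the alphabet, wrapping around z→a.
Undoing it on urdrxv: u−17=d, r−17=a, d−17=m, r−17=a, x−17=g, v−17=e.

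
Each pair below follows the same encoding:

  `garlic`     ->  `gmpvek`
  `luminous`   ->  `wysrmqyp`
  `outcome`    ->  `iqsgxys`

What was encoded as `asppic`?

yellow

The word is reversed, then every letter is shifted forward by 4.
Undoing it on asppic: shift back: a−4=w, s−4=o, p−4=l, p−4=l, i−4=e, c−4=y → wolley; then reverse → yellow.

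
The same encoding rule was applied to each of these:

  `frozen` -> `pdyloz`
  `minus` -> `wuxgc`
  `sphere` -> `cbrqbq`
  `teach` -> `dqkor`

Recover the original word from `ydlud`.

orbit

It's a Vigenère-style cipher with numeric key [10,12]: position i shifts by key[i mod 2].
Decoding ydlud: y−10=o, d−12=r, l−10=b, u−12=i, d−10=t.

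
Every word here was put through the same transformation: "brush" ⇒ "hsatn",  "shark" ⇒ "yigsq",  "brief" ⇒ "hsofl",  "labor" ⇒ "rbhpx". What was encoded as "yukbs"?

steam

Shifts by position in brush: pos 0: b→h (+6), pos 1: r→s (+1), pos 2: u→a (+6), pos 3: s→t (+1) — repeating every 2. The shifts repeat in a cycle of length 2: positions 0,1,… shift by +6, +1, then the pattern repeats.
Decoding yukbs: y−6=s, u−1=t, k−6=e, b−1=a, s−6=m.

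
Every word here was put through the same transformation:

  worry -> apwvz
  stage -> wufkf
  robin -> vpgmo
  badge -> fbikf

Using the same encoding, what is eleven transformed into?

It's a Vigenère-style cipher with numeric key [4,1,5]: position i shifts by key[i mod 3].
Applying it to eleven: e+4=i, l+1=m, e+5=j, v+4=z, e+1=f, n+5=s.

imjzfs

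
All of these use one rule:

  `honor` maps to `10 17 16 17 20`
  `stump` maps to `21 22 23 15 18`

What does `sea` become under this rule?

21 7 3

Each letter is replaced by its alphabet position (a=1..z=26) + 2.
Applying it to sea: s=19→21, e=5→7, a=1→3.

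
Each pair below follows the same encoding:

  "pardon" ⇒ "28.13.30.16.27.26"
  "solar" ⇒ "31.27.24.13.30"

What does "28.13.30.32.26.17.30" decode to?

partner

Letters become their 1-based position plus 12 (so a→13, b→14, …).
Decoding 28.13.30.32.26.17.30: 28→(28−12)÷1=16=p, 13→(13−12)÷1=1=a, 30→(30−12)÷1=18=r, 32→(32−12)÷1=20=t, 26→(26−12)÷1=14=n, 17→(17−12)÷1=5=e, 30→(30−12)÷1=18=r.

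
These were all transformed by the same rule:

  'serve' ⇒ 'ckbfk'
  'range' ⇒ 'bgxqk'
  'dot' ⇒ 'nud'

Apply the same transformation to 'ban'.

The rule splits by letter class: vowels +6, consonants +10.
On ban: b(cons)+10=l, a(vowel)+6=g, n(cons)+10=x.

lgx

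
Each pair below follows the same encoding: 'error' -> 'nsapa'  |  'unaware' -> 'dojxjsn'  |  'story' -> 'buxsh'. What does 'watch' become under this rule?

fbcdq

A repeating key of period 2 is used — shifts +9, +1 over and over.
Applying it to watch: w+9=f, a+1=b, t+9=c, c+1=d, h+9=q.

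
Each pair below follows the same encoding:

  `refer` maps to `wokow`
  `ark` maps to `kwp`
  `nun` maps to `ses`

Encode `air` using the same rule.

The shift depends on letter class: consonant r→w is +5, but vowel e→o is +10. Two shifts are in play — +10 for a/e/i/o/u, +5 for every other letter.
On air: a(vowel)+10=k, i(vowel)+10=s, r(cons)+5=w.

ksw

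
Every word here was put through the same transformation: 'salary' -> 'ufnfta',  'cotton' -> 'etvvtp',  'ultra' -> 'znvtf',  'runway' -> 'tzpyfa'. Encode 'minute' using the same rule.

onpzvj

The shift depends on letter class: consonant s→u is +2, but vowel a→f is +5. Two shifts are in play — +5 for a/e/i/o/u, +2 for every other letter.
Applying it to minute: m(cons)+2=o, i(vowel)+5=n, n(cons)+2=p, u(vowel)+5=z, t(cons)+2=v, e(vowel)+5=j.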